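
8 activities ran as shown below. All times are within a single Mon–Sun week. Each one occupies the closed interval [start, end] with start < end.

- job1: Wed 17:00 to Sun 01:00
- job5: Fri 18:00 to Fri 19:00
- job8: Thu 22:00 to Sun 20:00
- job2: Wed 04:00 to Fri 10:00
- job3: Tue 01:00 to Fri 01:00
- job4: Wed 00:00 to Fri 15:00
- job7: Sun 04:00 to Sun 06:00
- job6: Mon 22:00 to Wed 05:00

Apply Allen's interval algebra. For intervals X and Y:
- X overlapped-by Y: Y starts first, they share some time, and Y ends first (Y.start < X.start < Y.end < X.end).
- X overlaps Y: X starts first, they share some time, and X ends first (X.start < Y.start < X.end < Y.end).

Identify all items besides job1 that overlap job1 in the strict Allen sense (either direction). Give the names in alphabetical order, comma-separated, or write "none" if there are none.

job2, job3, job4, job8

Target job1 = [Wed 17:00, Sun 01:00].
job2 [Wed 04:00, Fri 10:00] → overlaps → yes.
job3 [Tue 01:00, Fri 01:00] → overlaps → yes.
job4 [Wed 00:00, Fri 15:00] → overlaps → yes.
job5 [Fri 18:00, Fri 19:00] → during → no.
job6 [Mon 22:00, Wed 05:00] → before → no.
job7 [Sun 04:00, Sun 06:00] → after → no.
job8 [Thu 22:00, Sun 20:00] → overlapped-by → yes.
Result: job2, job3, job4, job8.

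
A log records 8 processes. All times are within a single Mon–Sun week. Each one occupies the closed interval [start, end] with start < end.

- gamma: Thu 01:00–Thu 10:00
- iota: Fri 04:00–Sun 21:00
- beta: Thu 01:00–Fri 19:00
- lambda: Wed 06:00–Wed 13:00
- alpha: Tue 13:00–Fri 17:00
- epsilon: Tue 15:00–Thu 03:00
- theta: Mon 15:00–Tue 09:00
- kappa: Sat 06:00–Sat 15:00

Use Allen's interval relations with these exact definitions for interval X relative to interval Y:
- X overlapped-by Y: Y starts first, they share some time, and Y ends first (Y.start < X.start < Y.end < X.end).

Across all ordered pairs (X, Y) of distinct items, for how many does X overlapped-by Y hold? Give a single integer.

Checking all 56 ordered pairs for relation 'overlapped-by'; matching pairs in alphabetical order:
(beta, alpha): beta overlapped-by alpha ✓
(beta, epsilon): beta overlapped-by epsilon ✓
(gamma, epsilon): gamma overlapped-by epsilon ✓
(iota, alpha): iota overlapped-by alpha ✓
(iota, beta): iota overlapped-by beta ✓
Count: 5.

5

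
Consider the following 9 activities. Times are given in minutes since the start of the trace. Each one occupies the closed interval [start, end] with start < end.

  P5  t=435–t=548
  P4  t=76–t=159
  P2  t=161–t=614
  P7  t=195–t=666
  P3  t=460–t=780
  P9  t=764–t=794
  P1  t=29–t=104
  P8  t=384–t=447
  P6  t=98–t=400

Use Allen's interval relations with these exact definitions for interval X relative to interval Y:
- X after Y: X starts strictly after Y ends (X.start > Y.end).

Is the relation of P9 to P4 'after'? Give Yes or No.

Yes

P9 = [t=764, t=794], P4 = [t=76, t=159].
Actual relation of P9 to P4: after.
Asked whether 'after' holds → Yes.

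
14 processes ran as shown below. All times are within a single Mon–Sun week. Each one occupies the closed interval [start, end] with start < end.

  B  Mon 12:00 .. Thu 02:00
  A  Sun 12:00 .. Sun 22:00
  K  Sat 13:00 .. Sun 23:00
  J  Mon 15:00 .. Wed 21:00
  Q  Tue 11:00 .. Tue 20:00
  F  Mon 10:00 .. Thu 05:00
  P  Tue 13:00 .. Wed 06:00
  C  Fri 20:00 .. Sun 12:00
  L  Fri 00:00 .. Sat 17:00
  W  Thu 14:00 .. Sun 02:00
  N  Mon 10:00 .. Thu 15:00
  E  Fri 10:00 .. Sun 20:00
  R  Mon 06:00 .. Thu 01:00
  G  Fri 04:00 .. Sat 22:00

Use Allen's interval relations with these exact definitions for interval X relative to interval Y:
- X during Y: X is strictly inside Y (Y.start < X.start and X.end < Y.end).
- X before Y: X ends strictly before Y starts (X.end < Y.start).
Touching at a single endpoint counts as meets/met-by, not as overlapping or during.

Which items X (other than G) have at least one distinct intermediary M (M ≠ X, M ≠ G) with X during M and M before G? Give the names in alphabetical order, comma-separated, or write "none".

B, J, P, Q

Target G = [Fri 04:00, Sat 22:00].
Intermediaries M with M before G: B, F, J, N, P, Q, R.
Via B — items with X during B: J, P, Q.
Via F — items with X during F: B, J, P, Q.
Via J — items with X during J: P, Q.
Via N — items with X during N: B, J, P, Q.
Via P — items with X during P: none.
Via Q — items with X during Q: none.
Via R — items with X during R: J, P, Q.
Union: B, J, P, Q.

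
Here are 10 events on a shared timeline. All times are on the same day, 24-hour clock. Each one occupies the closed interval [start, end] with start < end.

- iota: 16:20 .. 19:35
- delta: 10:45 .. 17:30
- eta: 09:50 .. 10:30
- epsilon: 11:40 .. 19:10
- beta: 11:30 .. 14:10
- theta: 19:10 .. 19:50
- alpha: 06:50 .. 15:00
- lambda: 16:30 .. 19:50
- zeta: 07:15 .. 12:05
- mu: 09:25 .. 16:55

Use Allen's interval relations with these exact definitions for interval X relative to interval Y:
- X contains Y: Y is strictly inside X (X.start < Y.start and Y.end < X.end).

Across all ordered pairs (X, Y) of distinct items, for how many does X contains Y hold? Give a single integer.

7

Checking all 90 ordered pairs for relation 'contains'; matching pairs in alphabetical order:
(alpha, beta): alpha contains beta ✓
(alpha, eta): alpha contains eta ✓
(alpha, zeta): alpha contains zeta ✓
(delta, beta): delta contains beta ✓
(mu, beta): mu contains beta ✓
(mu, eta): mu contains eta ✓
(zeta, eta): zeta contains eta ✓
Count: 7.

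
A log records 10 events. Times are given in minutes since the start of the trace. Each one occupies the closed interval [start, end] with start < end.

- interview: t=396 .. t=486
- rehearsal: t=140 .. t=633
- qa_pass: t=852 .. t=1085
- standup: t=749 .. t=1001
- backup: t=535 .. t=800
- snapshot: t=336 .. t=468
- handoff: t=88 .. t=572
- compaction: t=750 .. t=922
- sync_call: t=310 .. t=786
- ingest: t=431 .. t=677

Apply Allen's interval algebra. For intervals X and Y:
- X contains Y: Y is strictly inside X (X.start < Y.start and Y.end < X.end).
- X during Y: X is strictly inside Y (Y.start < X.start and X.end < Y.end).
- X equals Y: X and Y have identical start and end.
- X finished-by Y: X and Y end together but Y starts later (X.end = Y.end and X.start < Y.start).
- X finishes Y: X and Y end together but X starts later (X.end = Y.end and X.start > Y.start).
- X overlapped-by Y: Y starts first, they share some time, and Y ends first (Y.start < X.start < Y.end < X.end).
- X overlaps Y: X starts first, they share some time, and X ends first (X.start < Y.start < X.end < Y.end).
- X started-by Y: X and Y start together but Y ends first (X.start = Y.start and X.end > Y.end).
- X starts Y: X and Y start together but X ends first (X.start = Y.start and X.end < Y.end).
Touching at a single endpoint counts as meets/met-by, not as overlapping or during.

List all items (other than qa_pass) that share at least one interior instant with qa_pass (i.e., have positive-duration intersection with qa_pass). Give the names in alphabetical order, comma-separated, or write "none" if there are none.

Target qa_pass = [t=852, t=1085].
backup [t=535, t=800] → before → no.
compaction [t=750, t=922] → overlaps → yes.
handoff [t=88, t=572] → before → no.
ingest [t=431, t=677] → before → no.
interview [t=396, t=486] → before → no.
rehearsal [t=140, t=633] → before → no.
snapshot [t=336, t=468] → before → no.
standup [t=749, t=1001] → overlaps → yes.
sync_call [t=310, t=786] → before → no.
Result: compaction, standup.

compaction, standup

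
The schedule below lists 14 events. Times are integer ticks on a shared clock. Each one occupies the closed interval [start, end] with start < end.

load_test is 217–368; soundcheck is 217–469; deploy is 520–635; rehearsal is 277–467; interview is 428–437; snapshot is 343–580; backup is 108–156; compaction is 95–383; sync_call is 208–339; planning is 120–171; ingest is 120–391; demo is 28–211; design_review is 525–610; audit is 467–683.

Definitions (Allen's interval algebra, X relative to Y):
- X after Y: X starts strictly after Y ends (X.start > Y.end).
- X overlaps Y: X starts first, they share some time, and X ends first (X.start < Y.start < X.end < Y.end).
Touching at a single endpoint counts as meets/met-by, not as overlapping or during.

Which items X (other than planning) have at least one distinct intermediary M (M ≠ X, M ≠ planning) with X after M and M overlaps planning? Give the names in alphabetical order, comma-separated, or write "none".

Target planning = [120, 171].
Intermediaries M with M overlaps planning: backup.
Via backup — items with X after backup: audit, deploy, design_review, interview, load_test, rehearsal, snapshot, soundcheck, sync_call.
Union: audit, deploy, design_review, interview, load_test, rehearsal, snapshot, soundcheck, sync_call.

audit, deploy, design_review, interview, load_test, rehearsal, snapshot, soundcheck, sync_call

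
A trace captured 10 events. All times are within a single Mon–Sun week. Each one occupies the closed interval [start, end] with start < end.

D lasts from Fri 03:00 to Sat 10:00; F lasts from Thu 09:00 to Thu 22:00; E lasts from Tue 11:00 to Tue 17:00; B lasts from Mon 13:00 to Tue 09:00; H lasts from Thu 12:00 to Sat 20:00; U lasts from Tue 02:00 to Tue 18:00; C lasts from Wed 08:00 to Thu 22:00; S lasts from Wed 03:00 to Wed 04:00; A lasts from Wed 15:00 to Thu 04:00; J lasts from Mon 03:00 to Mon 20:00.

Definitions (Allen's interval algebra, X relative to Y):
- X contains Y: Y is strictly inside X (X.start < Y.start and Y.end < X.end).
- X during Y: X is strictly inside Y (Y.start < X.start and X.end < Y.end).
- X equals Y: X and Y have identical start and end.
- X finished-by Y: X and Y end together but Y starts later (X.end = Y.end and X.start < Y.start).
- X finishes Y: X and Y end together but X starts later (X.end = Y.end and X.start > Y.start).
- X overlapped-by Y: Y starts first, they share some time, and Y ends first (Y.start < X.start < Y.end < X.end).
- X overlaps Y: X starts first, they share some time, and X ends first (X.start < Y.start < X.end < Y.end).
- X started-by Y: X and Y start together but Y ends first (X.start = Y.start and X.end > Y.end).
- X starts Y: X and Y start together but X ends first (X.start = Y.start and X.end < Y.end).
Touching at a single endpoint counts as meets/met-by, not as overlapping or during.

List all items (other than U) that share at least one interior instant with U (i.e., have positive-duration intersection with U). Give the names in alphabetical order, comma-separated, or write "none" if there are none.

B, E

Target U = [Tue 02:00, Tue 18:00].
A [Wed 15:00, Thu 04:00] → after → no.
B [Mon 13:00, Tue 09:00] → overlaps → yes.
C [Wed 08:00, Thu 22:00] → after → no.
D [Fri 03:00, Sat 10:00] → after → no.
E [Tue 11:00, Tue 17:00] → during → yes.
F [Thu 09:00, Thu 22:00] → after → no.
H [Thu 12:00, Sat 20:00] → after → no.
J [Mon 03:00, Mon 20:00] → before → no.
S [Wed 03:00, Wed 04:00] → after → no.
Result: B, E.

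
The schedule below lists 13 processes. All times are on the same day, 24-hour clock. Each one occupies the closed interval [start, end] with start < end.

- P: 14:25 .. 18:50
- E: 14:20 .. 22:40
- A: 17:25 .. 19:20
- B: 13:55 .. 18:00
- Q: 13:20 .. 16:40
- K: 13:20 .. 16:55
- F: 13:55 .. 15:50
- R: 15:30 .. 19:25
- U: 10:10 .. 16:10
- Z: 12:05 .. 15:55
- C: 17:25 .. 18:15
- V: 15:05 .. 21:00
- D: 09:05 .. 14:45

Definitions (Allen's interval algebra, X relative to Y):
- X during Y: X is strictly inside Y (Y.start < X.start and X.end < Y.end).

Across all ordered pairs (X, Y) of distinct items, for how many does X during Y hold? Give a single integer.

Checking all 156 ordered pairs for relation 'during'; matching pairs in alphabetical order:
(A, E): A during E ✓
(A, R): A during R ✓
(A, V): A during V ✓
(C, E): C during E ✓
(C, P): C during P ✓
(C, R): C during R ✓
(C, V): C during V ✓
(F, K): F during K ✓
(F, Q): F during Q ✓
(F, U): F during U ✓
(F, Z): F during Z ✓
(P, E): P during E ✓
(R, E): R during E ✓
(R, V): R during V ✓
(V, E): V during E ✓
(Z, U): Z during U ✓
Count: 16.

16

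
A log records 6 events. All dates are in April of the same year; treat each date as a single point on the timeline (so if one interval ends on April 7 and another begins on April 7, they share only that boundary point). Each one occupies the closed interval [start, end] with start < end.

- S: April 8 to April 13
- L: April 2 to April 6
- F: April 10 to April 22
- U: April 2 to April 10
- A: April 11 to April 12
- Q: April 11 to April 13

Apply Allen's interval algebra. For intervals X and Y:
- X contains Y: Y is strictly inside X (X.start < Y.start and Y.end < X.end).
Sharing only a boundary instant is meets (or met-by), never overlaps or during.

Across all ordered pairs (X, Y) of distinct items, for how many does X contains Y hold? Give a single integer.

3

Checking all 30 ordered pairs for relation 'contains'; matching pairs in alphabetical order:
(F, A): F contains A ✓
(F, Q): F contains Q ✓
(S, A): S contains A ✓
Count: 3.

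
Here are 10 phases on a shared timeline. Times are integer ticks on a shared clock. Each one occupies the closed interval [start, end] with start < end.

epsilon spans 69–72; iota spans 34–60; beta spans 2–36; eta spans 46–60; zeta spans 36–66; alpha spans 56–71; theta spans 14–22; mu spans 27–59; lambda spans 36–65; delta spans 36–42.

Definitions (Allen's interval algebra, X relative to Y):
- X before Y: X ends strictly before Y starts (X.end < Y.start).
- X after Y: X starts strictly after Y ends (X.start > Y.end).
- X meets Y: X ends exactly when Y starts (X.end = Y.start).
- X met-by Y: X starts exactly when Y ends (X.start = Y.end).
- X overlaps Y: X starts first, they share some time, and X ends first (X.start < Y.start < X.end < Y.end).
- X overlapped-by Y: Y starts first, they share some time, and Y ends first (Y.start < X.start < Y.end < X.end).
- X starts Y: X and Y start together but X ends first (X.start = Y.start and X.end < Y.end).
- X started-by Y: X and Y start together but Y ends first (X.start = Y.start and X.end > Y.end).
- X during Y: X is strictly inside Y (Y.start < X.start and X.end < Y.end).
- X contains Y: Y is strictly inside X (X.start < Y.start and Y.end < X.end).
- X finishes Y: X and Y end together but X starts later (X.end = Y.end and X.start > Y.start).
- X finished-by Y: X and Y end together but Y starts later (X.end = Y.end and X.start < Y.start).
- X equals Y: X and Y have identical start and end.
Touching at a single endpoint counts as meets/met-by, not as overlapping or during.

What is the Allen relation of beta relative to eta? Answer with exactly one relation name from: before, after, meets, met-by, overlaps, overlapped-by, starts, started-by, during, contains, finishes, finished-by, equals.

before

beta = [2, 36]; eta = [46, 60].
Compare endpoints: beta.start < eta.start, beta.start < eta.end, beta.end < eta.start, beta.end < eta.end.
That pattern is 'before'.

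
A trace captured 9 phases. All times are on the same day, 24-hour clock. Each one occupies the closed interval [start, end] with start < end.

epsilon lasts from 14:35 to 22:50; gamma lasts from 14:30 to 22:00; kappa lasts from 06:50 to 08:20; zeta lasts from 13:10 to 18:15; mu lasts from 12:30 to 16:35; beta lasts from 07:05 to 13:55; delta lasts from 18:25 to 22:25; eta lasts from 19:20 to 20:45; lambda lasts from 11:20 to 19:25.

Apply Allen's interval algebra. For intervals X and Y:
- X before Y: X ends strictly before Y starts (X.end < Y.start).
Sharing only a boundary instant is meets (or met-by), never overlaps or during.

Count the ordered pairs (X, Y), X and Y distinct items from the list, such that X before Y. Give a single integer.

15

Checking all 72 ordered pairs for relation 'before'; matching pairs in alphabetical order:
(beta, delta): beta before delta ✓
(beta, epsilon): beta before epsilon ✓
(beta, eta): beta before eta ✓
(beta, gamma): beta before gamma ✓
(kappa, delta): kappa before delta ✓
(kappa, epsilon): kappa before epsilon ✓
(kappa, eta): kappa before eta ✓
(kappa, gamma): kappa before gamma ✓
(kappa, lambda): kappa before lambda ✓
(kappa, mu): kappa before mu ✓
(kappa, zeta): kappa before zeta ✓
(mu, delta): mu before delta ✓
(mu, eta): mu before eta ✓
(zeta, delta): zeta before delta ✓
(zeta, eta): zeta before eta ✓
Count: 15.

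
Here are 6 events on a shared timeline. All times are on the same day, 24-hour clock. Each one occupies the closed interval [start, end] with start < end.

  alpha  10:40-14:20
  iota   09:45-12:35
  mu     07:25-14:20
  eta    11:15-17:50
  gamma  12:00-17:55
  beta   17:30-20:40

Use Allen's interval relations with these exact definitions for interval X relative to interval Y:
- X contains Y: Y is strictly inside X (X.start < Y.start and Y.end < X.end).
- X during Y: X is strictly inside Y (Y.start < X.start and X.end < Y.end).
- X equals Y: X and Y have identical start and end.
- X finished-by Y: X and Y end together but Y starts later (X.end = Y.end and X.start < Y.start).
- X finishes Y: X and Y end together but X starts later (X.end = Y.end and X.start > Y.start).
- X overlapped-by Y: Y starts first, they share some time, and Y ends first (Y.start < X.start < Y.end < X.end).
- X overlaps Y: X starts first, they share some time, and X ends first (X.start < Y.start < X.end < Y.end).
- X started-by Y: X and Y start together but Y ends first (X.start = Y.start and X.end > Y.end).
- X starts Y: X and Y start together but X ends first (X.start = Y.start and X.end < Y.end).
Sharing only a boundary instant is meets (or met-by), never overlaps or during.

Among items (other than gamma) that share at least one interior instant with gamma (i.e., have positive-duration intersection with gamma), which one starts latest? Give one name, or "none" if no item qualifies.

Target gamma = [12:00, 17:55].
alpha [10:40, 14:20] → overlaps → candidate.
beta [17:30, 20:40] → overlapped-by → candidate.
eta [11:15, 17:50] → overlaps → candidate.
iota [09:45, 12:35] → overlaps → candidate.
mu [07:25, 14:20] → overlaps → candidate.
Among candidates, latest start is 17:30 → beta.

beta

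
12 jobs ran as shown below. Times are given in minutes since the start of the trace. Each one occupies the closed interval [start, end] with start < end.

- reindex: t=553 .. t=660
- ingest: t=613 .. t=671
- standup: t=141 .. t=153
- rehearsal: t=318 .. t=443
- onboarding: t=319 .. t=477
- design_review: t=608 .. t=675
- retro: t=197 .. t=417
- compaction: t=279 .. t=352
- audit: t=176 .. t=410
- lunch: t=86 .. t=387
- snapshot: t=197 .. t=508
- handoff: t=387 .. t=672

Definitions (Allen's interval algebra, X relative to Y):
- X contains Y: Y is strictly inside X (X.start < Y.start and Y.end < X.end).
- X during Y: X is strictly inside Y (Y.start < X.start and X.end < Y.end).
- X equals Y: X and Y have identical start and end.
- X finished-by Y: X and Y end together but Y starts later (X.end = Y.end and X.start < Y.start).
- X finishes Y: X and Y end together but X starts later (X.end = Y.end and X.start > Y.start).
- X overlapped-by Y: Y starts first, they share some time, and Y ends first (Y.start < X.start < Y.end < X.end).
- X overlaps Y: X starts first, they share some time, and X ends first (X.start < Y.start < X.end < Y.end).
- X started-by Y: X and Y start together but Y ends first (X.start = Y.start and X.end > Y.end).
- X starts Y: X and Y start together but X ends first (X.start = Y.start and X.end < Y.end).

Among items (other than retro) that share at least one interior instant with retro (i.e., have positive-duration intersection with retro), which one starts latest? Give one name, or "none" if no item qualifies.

handoff

Target retro = [t=197, t=417].
audit [t=176, t=410] → overlaps → candidate.
compaction [t=279, t=352] → during → candidate.
design_review [t=608, t=675] → after → excluded.
handoff [t=387, t=672] → overlapped-by → candidate.
ingest [t=613, t=671] → after → excluded.
lunch [t=86, t=387] → overlaps → candidate.
onboarding [t=319, t=477] → overlapped-by → candidate.
rehearsal [t=318, t=443] → overlapped-by → candidate.
reindex [t=553, t=660] → after → excluded.
snapshot [t=197, t=508] → started-by → candidate.
standup [t=141, t=153] → before → excluded.
Among candidates, latest start is t=387 → handoff.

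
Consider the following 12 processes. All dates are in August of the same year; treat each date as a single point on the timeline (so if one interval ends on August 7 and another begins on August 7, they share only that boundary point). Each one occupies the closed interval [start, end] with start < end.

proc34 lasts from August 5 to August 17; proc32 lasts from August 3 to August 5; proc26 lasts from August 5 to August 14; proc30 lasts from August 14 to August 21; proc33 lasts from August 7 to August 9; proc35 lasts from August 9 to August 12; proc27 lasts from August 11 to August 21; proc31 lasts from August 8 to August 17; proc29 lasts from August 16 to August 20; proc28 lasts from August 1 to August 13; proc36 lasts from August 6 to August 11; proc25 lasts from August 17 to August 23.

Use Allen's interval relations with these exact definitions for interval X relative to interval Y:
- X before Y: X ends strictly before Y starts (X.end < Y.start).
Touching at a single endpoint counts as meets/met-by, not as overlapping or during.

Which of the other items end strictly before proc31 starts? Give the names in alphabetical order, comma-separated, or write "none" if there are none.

proc32

Target proc31 = [August 8, August 17].
proc25 [August 17, August 23] → met-by → no.
proc26 [August 5, August 14] → overlaps → no.
proc27 [August 11, August 21] → overlapped-by → no.
proc28 [August 1, August 13] → overlaps → no.
proc29 [August 16, August 20] → overlapped-by → no.
proc30 [August 14, August 21] → overlapped-by → no.
proc32 [August 3, August 5] → before → yes.
proc33 [August 7, August 9] → overlaps → no.
proc34 [August 5, August 17] → finished-by → no.
proc35 [August 9, August 12] → during → no.
proc36 [August 6, August 11] → overlaps → no.
Result: proc32.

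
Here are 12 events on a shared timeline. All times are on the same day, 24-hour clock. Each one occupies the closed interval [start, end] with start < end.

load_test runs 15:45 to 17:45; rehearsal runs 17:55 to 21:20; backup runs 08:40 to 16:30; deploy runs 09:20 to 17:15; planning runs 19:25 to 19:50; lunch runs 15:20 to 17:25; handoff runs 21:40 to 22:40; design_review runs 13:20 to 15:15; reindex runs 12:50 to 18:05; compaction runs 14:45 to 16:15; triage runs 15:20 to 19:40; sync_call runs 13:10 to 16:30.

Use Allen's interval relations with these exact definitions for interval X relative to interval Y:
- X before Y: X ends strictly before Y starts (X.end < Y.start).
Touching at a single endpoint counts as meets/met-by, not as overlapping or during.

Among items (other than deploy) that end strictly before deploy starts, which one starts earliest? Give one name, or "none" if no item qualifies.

none

Target deploy = [09:20, 17:15].
backup [08:40, 16:30] → overlaps → excluded.
compaction [14:45, 16:15] → during → excluded.
design_review [13:20, 15:15] → during → excluded.
handoff [21:40, 22:40] → after → excluded.
load_test [15:45, 17:45] → overlapped-by → excluded.
lunch [15:20, 17:25] → overlapped-by → excluded.
planning [19:25, 19:50] → after → excluded.
rehearsal [17:55, 21:20] → after → excluded.
reindex [12:50, 18:05] → overlapped-by → excluded.
sync_call [13:10, 16:30] → during → excluded.
triage [15:20, 19:40] → overlapped-by → excluded.
No candidates → none.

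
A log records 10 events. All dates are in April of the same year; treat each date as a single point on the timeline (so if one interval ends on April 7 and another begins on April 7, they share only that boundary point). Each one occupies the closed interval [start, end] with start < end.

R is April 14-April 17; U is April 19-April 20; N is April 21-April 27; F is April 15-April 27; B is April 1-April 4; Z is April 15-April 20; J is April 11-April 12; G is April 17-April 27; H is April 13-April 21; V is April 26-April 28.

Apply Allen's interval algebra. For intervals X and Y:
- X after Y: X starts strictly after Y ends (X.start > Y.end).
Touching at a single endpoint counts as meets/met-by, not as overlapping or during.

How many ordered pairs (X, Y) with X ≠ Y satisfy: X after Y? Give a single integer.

Checking all 90 ordered pairs for relation 'after'; matching pairs in alphabetical order:
(F, B): F after B ✓
(F, J): F after J ✓
(G, B): G after B ✓
(G, J): G after J ✓
(H, B): H after B ✓
(H, J): H after J ✓
(J, B): J after B ✓
(N, B): N after B ✓
(N, J): N after J ✓
(N, R): N after R ✓
(N, U): N after U ✓
(N, Z): N after Z ✓
(R, B): R after B ✓
(R, J): R after J ✓
(U, B): U after B ✓
(U, J): U after J ✓
(U, R): U after R ✓
(V, B): V after B ✓
(V, H): V after H ✓
(V, J): V after J ✓
(V, R): V after R ✓
(V, U): V after U ✓
(V, Z): V after Z ✓
(Z, B): Z after B ✓
... plus 1 further pairs not listed.
Count: 25.

25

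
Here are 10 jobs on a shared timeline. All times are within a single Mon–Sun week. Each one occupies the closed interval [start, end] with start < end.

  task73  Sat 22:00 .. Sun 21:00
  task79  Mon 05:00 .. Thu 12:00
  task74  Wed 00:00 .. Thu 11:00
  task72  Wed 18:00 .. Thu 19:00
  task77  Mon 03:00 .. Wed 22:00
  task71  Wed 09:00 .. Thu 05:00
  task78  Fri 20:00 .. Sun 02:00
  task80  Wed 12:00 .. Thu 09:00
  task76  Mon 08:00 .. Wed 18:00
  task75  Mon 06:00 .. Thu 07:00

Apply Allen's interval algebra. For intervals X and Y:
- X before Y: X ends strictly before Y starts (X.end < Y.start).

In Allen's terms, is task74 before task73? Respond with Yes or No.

task74 = [Wed 00:00, Thu 11:00], task73 = [Sat 22:00, Sun 21:00].
Actual relation of task74 to task73: before.
Asked whether 'before' holds → Yes.

Yes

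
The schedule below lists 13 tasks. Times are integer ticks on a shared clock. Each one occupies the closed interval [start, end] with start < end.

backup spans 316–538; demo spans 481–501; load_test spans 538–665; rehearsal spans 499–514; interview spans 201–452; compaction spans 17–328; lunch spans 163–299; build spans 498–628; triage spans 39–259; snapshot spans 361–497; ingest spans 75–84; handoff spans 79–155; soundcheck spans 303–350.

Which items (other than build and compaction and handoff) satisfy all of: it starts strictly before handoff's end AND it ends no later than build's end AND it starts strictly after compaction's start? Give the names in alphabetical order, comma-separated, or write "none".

ingest, triage

Conditions: its start is strictly before handoff's end (X.start < 155) AND its end is no later than build's end (X.end <= 628) AND its start is strictly after compaction's start (X.start > 17).
backup: start 316 < 155? ✗; end 538 <= 628? ✓; start 316 > 17? ✓ → no.
demo: start 481 < 155? ✗; end 501 <= 628? ✓; start 481 > 17? ✓ → no.
ingest: start 75 < 155? ✓; end 84 <= 628? ✓; start 75 > 17? ✓ → yes.
interview: start 201 < 155? ✗; end 452 <= 628? ✓; start 201 > 17? ✓ → no.
load_test: start 538 < 155? ✗; end 665 <= 628? ✗; start 538 > 17? ✓ → no.
lunch: start 163 < 155? ✗; end 299 <= 628? ✓; start 163 > 17? ✓ → no.
rehearsal: start 499 < 155? ✗; end 514 <= 628? ✓; start 499 > 17? ✓ → no.
snapshot: start 361 < 155? ✗; end 497 <= 628? ✓; start 361 > 17? ✓ → no.
soundcheck: start 303 < 155? ✗; end 350 <= 628? ✓; start 303 > 17? ✓ → no.
triage: start 39 < 155? ✓; end 259 <= 628? ✓; start 39 > 17? ✓ → yes.
Result: ingest, triage.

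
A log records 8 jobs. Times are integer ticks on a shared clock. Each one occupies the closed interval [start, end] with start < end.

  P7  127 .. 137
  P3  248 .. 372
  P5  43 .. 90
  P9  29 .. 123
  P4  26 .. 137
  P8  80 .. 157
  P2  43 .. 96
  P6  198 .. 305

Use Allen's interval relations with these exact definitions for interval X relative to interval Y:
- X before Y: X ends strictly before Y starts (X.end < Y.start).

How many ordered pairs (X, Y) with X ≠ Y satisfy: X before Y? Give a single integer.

15

Checking all 56 ordered pairs for relation 'before'; matching pairs in alphabetical order:
(P2, P3): P2 before P3 ✓
(P2, P6): P2 before P6 ✓
(P2, P7): P2 before P7 ✓
(P4, P3): P4 before P3 ✓
(P4, P6): P4 before P6 ✓
(P5, P3): P5 before P3 ✓
(P5, P6): P5 before P6 ✓
(P5, P7): P5 before P7 ✓
(P7, P3): P7 before P3 ✓
(P7, P6): P7 before P6 ✓
(P8, P3): P8 before P3 ✓
(P8, P6): P8 before P6 ✓
(P9, P3): P9 before P3 ✓
(P9, P6): P9 before P6 ✓
(P9, P7): P9 before P7 ✓
Count: 15.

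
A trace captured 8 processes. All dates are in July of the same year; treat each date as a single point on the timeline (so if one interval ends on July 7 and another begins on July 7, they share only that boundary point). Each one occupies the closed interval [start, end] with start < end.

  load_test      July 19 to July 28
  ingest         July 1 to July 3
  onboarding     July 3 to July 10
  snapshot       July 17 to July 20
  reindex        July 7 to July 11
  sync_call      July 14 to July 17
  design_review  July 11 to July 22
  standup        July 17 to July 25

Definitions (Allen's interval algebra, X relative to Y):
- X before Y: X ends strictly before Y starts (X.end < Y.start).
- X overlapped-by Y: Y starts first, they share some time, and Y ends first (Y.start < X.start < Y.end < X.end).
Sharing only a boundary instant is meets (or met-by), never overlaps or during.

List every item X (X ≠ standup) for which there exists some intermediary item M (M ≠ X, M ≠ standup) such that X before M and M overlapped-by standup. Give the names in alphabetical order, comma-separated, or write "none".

Target standup = [July 17, July 25].
Intermediaries M with M overlapped-by standup: load_test.
Via load_test — items with X before load_test: ingest, onboarding, reindex, sync_call.
Union: ingest, onboarding, reindex, sync_call.

ingest, onboarding, reindex, sync_call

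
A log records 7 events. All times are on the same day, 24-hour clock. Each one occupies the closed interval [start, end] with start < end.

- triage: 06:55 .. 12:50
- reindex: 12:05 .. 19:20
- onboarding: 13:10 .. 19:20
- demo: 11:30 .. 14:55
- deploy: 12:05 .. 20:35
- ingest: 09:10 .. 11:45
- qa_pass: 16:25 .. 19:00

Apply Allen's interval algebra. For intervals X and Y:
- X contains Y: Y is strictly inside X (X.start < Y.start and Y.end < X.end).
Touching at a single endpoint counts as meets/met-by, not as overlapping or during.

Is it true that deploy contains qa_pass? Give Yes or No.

Yes

deploy = [12:05, 20:35], qa_pass = [16:25, 19:00].
Actual relation of deploy to qa_pass: contains.
Asked whether 'contains' holds → Yes.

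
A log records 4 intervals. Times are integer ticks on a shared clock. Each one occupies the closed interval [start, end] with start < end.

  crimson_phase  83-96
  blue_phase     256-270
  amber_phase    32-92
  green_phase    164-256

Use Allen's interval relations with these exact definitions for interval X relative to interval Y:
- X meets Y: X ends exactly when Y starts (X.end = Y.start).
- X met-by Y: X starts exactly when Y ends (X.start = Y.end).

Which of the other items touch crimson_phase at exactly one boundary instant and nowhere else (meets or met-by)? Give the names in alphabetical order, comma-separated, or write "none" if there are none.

Target crimson_phase = [83, 96].
amber_phase [32, 92] → overlaps → no.
blue_phase [256, 270] → after → no.
green_phase [164, 256] → after → no.
Result: none.

none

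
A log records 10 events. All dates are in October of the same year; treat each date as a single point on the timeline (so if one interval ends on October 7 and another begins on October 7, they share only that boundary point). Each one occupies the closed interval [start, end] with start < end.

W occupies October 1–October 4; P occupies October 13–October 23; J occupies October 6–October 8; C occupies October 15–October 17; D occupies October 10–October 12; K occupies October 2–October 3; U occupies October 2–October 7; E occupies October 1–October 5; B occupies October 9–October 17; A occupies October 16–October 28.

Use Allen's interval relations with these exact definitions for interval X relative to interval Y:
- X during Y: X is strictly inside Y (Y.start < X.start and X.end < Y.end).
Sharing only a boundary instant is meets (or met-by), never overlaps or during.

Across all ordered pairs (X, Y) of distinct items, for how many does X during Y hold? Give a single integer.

Checking all 90 ordered pairs for relation 'during'; matching pairs in alphabetical order:
(C, P): C during P ✓
(D, B): D during B ✓
(K, E): K during E ✓
(K, W): K during W ✓
Count: 4.

4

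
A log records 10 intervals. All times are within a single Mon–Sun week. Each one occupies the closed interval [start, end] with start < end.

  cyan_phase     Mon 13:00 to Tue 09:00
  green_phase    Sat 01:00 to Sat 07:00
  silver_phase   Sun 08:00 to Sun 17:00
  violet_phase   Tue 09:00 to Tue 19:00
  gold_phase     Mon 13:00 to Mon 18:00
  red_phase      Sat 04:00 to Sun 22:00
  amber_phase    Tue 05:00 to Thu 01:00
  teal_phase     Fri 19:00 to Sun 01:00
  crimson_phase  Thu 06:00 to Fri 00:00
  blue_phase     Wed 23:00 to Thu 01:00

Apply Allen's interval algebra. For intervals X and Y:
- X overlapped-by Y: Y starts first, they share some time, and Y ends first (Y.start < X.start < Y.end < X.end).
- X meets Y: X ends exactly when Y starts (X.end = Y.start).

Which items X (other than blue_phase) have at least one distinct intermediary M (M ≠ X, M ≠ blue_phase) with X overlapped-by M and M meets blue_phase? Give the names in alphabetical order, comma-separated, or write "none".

none

Target blue_phase = [Wed 23:00, Thu 01:00].
Intermediaries M with M meets blue_phase: none.
Union: none.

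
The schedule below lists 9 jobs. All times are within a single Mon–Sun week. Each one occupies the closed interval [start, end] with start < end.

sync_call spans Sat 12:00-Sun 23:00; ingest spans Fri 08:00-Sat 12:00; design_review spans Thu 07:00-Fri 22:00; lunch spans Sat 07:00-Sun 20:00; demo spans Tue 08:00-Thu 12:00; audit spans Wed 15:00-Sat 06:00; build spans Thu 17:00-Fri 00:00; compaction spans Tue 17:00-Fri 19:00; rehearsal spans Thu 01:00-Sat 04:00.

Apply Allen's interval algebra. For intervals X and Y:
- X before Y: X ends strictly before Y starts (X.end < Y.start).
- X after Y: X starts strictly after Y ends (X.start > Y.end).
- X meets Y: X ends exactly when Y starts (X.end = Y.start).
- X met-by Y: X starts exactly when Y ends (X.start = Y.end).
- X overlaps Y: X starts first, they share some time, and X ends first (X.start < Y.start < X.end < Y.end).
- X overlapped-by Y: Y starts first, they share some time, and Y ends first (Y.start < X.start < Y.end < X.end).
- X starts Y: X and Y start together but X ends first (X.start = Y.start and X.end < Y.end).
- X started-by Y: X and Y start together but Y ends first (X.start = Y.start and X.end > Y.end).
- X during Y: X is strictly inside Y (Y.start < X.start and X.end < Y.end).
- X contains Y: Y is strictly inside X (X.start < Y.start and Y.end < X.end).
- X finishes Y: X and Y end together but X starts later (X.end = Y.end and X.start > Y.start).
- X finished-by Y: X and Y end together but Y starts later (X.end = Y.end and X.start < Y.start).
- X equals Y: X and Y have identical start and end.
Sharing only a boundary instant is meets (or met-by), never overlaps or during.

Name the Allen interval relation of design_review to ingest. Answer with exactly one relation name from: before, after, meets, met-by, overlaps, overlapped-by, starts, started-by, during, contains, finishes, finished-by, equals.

overlaps

design_review = [Thu 07:00, Fri 22:00]; ingest = [Fri 08:00, Sat 12:00].
Compare endpoints: design_review.start < ingest.start, design_review.start < ingest.end, design_review.end > ingest.start, design_review.end < ingest.end.
That pattern is 'overlaps'.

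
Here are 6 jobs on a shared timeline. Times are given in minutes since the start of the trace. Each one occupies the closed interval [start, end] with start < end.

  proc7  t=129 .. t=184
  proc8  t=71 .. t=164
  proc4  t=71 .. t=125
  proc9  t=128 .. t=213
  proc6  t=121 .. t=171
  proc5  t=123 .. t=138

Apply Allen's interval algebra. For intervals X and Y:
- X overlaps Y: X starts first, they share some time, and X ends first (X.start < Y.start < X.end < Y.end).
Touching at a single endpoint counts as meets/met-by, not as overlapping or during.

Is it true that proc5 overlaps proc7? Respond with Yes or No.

proc5 = [t=123, t=138], proc7 = [t=129, t=184].
Actual relation of proc5 to proc7: overlaps.
Asked whether 'overlaps' holds → Yes.

Yes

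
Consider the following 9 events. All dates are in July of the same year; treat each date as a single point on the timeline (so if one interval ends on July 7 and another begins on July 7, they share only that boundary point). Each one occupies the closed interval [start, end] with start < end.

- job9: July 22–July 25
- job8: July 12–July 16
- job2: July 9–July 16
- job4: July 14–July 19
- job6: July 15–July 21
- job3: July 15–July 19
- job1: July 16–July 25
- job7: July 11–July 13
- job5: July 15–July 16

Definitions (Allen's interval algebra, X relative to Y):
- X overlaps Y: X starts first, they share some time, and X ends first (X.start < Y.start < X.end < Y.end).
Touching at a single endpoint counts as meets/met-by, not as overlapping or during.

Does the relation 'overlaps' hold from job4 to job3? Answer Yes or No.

No

job4 = [July 14, July 19], job3 = [July 15, July 19].
Actual relation of job4 to job3: finished-by.
Asked whether 'overlaps' holds → No.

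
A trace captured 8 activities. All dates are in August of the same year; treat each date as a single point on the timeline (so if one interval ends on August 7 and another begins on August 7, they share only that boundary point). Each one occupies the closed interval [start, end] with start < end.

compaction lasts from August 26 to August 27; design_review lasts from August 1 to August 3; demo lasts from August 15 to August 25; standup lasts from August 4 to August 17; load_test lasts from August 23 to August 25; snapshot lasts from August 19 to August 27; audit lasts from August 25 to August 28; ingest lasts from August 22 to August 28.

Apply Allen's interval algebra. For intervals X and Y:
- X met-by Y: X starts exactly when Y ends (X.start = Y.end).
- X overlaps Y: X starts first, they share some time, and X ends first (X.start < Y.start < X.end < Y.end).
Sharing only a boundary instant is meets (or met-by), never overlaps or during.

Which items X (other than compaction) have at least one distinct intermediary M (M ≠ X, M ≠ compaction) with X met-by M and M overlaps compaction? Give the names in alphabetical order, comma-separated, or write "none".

Target compaction = [August 26, August 27].
Intermediaries M with M overlaps compaction: none.
Union: none.

none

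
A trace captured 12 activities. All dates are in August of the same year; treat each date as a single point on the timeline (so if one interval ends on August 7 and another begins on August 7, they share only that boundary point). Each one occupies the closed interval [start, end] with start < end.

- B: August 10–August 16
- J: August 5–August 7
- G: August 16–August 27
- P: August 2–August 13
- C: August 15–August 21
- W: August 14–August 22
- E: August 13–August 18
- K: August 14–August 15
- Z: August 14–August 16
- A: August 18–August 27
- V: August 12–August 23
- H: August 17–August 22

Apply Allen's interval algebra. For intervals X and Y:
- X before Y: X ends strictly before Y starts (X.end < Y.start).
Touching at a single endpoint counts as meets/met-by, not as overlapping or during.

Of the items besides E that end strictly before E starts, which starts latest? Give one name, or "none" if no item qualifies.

Target E = [August 13, August 18].
A [August 18, August 27] → met-by → excluded.
B [August 10, August 16] → overlaps → excluded.
C [August 15, August 21] → overlapped-by → excluded.
G [August 16, August 27] → overlapped-by → excluded.
H [August 17, August 22] → overlapped-by → excluded.
J [August 5, August 7] → before → candidate.
K [August 14, August 15] → during → excluded.
P [August 2, August 13] → meets → excluded.
V [August 12, August 23] → contains → excluded.
W [August 14, August 22] → overlapped-by → excluded.
Z [August 14, August 16] → during → excluded.
Among candidates, latest start is August 5 → J.

J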